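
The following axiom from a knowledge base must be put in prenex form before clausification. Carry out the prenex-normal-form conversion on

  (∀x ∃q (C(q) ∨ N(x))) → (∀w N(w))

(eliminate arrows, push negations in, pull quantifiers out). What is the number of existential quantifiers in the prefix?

Eliminate → and ↔ using ¬ and ∨.
  ¬(∀x ∃q (C(q) ∨ N(x))) ∨ (∀w N(w))
Drive negations inward (¬∀x A ≡ ∃x ¬A, ¬∃x A ≡ ∀x ¬A, De Morgan for ∧/∨):
  (∃x ∀q (¬C(q) ∧ ¬N(x))) ∨ (∀w N(w))
All bound variables are already distinct, so no renaming is needed.
Extract every quantifier outward, since the variables are now distinct and don't occur free across branches:
  ∃x ∀q ∀w (¬C(q) ∧ ¬N(x) ∨ N(w))
The prefix is ∃x ∀q ∀w: 2 universal, 1 existential.

1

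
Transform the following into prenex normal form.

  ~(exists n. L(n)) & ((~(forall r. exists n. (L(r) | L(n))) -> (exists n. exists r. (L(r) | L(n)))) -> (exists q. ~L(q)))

Rewrite implications/biconditionals: A → B as ¬A ∨ B.
  ~(exists n. L(n)) & (~(~~(forall r. exists n. (L(r) | L(n))) | (exists n. exists r. (L(r) | L(n)))) | (exists q. ~L(q)))
Drive negations inward (¬∀x A ≡ ∃x ¬A, ¬∃x A ≡ ∀x ¬A, De Morgan for ∧/∨):
  (forall n. ~L(n)) & ((exists r. forall n. (~L(r) & ~L(n))) & (forall n. forall r. (~L(r) & ~L(n))) | (exists q. ~L(q)))
Standardize variables apart so no two quantifiers bind the same name: n↦v1, n↦c, r↦u.
  (forall n. ~L(n)) & ((exists r. forall v1. (~L(r) & ~L(v1))) & (forall c. forall u. (~L(u) & ~L(c))) | (exists q. ~L(q)))
Finally move all quantifiers to the prefix:
  forall n. exists r. forall v1. forall c. forall u. exists q. (~L(n) & (~L(r) & ~L(v1) & ~L(u) & ~L(c) | ~L(q)))

forall n. exists r. forall v1. forall c. forall u. exists q. (~L(n) & (~L(r) & ~L(v1) & ~L(u) & ~L(c) | ~L(q)))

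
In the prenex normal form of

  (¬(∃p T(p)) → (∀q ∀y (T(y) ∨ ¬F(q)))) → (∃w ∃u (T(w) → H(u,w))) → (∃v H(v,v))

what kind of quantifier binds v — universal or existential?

existential

First replace A → B with ¬A ∨ B.
  ¬(¬¬(∃p T(p)) ∨ (∀q ∀y (T(y) ∨ ¬F(q)))) ∨ ¬(∃w ∃u (¬T(w) ∨ H(u,w))) ∨ (∃v H(v,v))
Push ¬ through the quantifiers and connectives to reach negation normal form:
  (∀p ¬T(p)) ∧ (∃q ∃y (¬T(y) ∧ F(q))) ∨ (∀w ∀u (T(w) ∧ ¬H(u,w))) ∨ (∃v H(v,v))
Pull the quantifiers to the front (each side's bound variable is not free in the other side):
  ∀p ∃q ∃y ∀w ∀u ∃v (¬T(p) ∧ ¬T(y) ∧ F(q) ∨ T(w) ∧ ¬H(u,w) ∨ H(v,v))
The quantifier ∃v sits under an even number of negations (counting the antecedent side of each →), so it remains existential.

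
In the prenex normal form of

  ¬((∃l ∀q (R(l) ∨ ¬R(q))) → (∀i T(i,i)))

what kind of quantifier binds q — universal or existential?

universal

First replace A → B with ¬A ∨ B.
  ¬(¬(∃l ∀q (R(l) ∨ ¬R(q))) ∨ (∀i T(i,i)))
Move each ¬ inward, flipping quantifiers it crosses:
  (∃l ∀q (R(l) ∨ ¬R(q))) ∧ (∃i ¬T(i,i))
Pull the quantifiers to the front (each side's bound variable is not free in the other side):
  ∃l ∀q ∃i ((R(l) ∨ ¬R(q)) ∧ ¬T(i,i))
The quantifier ∀q sits under an even number of negations (counting the antecedent side of each →), so it remains universal.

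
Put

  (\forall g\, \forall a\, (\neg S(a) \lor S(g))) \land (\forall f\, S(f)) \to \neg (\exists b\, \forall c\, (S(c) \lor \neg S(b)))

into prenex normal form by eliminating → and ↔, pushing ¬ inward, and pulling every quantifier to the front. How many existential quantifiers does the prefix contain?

First replace A → B with ¬A ∨ B.
  \neg ((\forall g\, \forall a\, (\neg S(a) \lor S(g))) \land (\forall f\, S(f))) \lor \neg (\exists b\, \forall c\, (S(c) \lor \neg S(b)))
Drive negations inward (¬∀x A ≡ ∃x ¬A, ¬∃x A ≡ ∀x ¬A, De Morgan for ∧/∨):
  (\exists g\, \exists a\, (S(a) \land \neg S(g))) \lor (\exists f\, \neg S(f)) \lor (\forall b\, \exists c\, (\neg S(c) \land S(b)))
All bound variables are already distinct, so no renaming is needed.
Finally move all quantifiers to the prefix:
  \exists g\, \exists a\, \exists f\, \forall b\, \exists c\, (S(a) \land \neg S(g) \lor \neg S(f) \lor \neg S(c) \land S(b))
The prefix is \exists g \exists a \exists f \forall b \exists c: 1 universal, 4 existential.

4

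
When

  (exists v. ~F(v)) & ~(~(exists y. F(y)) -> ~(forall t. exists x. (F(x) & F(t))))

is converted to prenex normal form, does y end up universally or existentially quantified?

First replace A → B with ¬A ∨ B.
  (exists v. ~F(v)) & ~(~~(exists y. F(y)) | ~(forall t. exists x. (F(x) & F(t))))
Move each ¬ inward, flipping quantifiers it crosses:
  (exists v. ~F(v)) & (forall y. ~F(y)) & (forall t. exists x. (F(x) & F(t)))
Extract every quantifier outward, since the variables are now distinct and don't occur free across branches:
  exists v. forall y. forall t. exists x. (~F(v) & ~F(y) & F(x) & F(t))
The quantifier exists y sits under an odd number of negations (counting the antecedent side of each →), so it flips to forall y.

universal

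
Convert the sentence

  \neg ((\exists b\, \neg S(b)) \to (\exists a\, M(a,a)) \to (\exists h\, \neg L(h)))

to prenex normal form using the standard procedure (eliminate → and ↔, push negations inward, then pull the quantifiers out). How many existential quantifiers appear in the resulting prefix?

2

Eliminate → and ↔ using ¬ and ∨.
  \neg (\neg (\exists b\, \neg S(b)) \lor \neg (\exists a\, M(a,a)) \lor (\exists h\, \neg L(h)))
Push ¬ through the quantifiers and connectives to reach negation normal form:
  (\exists b\, \neg S(b)) \land (\exists a\, M(a,a)) \land (\forall h\, L(h))
All bound variables are already distinct, so no renaming is needed.
Pull the quantifiers to the front (each side's bound variable is not free in the other side):
  \exists b\, \exists a\, \forall h\, (\neg S(b) \land M(a,a) \land L(h))
The prefix is \exists b \exists a \forall h: 1 universal, 2 existential.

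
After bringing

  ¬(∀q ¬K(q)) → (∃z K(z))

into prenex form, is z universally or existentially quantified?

existential

Rewrite implications/biconditionals: A → B as ¬A ∨ B.
  ¬¬(∀q ¬K(q)) ∨ (∃z K(z))
Push ¬ through the quantifiers and connectives to reach negation normal form:
  (∀q ¬K(q)) ∨ (∃z K(z))
All bound variables are already distinct, so no renaming is needed.
Finally move all quantifiers to the prefix:
  ∀q ∃z (¬K(q) ∨ K(z))
The quantifier ∃z sits under an even number of negations (counting the antecedent side of each →), so it remains existential.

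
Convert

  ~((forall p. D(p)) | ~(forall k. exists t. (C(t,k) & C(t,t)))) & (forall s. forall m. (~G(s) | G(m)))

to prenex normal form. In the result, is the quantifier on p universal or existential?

existential

Drive negations inward (¬∀x A ≡ ∃x ¬A, ¬∃x A ≡ ∀x ¬A, De Morgan for ∧/∨):
  (exists p. ~D(p)) & (forall k. exists t. (C(t,k) & C(t,t))) & (forall s. forall m. (~G(s) | G(m)))
Extract every quantifier outward, since the variables are now distinct and don't occur free across branches:
  exists p. forall k. exists t. forall s. forall m. (~D(p) & C(t,k) & C(t,t) & (~G(s) | G(m)))
The quantifier forall p sits under an odd number of negations, so it flips to exists p.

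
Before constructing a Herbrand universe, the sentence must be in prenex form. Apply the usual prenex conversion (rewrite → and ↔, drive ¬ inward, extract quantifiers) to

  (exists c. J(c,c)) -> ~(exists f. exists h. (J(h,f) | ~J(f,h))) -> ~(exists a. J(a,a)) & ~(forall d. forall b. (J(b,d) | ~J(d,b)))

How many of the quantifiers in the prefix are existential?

4

Rewrite implications/biconditionals: A → B as ¬A ∨ B.
  ~(exists c. J(c,c)) | ~~(exists f. exists h. (J(h,f) | ~J(f,h))) | ~(exists a. J(a,a)) & ~(forall d. forall b. (J(b,d) | ~J(d,b)))
Move each ¬ inward, flipping quantifiers it crosses:
  (forall c. ~J(c,c)) | (exists f. exists h. (J(h,f) | ~J(f,h))) | (forall a. ~J(a,a)) & (exists d. exists b. (~J(b,d) & J(d,b)))
All bound variables are already distinct, so no renaming is needed.
Extract every quantifier outward, since the variables are now distinct and don't occur free across branches:
  forall c. exists f. exists h. forall a. exists d. exists b. (~J(c,c) | J(h,f) | ~J(f,h) | ~J(a,a) & ~J(b,d) & J(d,b))
The prefix is forall c exists f exists h forall a exists d exists b: 2 universal, 4 existential.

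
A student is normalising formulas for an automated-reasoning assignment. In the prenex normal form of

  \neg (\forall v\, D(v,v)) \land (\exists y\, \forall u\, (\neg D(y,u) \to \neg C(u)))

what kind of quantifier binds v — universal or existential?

existential

Rewrite implications/biconditionals: A → B as ¬A ∨ B.
  \neg (\forall v\, D(v,v)) \land (\exists y\, \forall u\, (\neg \neg D(y,u) \lor \neg C(u)))
Drive negations inward (¬∀x A ≡ ∃x ¬A, ¬∃x A ≡ ∀x ¬A, De Morgan for ∧/∨):
  (\exists v\, \neg D(v,v)) \land (\exists y\, \forall u\, (D(y,u) \lor \neg C(u)))
All bound variables are already distinct, so no renaming is needed.
Pull the quantifiers to the front (each side's bound variable is not free in the other side):
  \exists v\, \exists y\, \forall u\, (\neg D(v,v) \land (D(y,u) \lor \neg C(u)))
The quantifier \forall v sits under an odd number of negations (counting the antecedent side of each →), so it flips to \exists v.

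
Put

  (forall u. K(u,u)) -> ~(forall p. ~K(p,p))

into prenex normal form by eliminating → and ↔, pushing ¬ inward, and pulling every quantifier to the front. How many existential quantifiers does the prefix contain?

2

Rewrite implications/biconditionals: A → B as ¬A ∨ B.
  ~(forall u. K(u,u)) | ~(forall p. ~K(p,p))
Push ¬ through the quantifiers and connectives to reach negation normal form:
  (exists u. ~K(u,u)) | (exists p. K(p,p))
Pull the quantifiers to the front (each side's bound variable is not free in the other side):
  exists u. exists p. (~K(u,u) | K(p,p))
The prefix is exists u exists p: 0 universal, 2 existential.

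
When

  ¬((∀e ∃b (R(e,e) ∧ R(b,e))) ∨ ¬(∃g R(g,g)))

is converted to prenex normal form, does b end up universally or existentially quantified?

universal

Move each ¬ inward, flipping quantifiers it crosses:
  (∃e ∀b (¬R(e,e) ∨ ¬R(b,e))) ∧ (∃g R(g,g))
All bound variables are already distinct, so no renaming is needed.
Extract every quantifier outward, since the variables are now distinct and don't occur free across branches:
  ∃e ∀b ∃g ((¬R(e,e) ∨ ¬R(b,e)) ∧ R(g,g))
The quantifier ∃b sits under an odd number of negations, so it flips to ∀b.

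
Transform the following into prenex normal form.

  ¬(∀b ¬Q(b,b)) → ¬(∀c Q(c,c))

∀b ∃c (¬Q(b,b) ∨ ¬Q(c,c))

First replace A → B with ¬A ∨ B.
  ¬¬(∀b ¬Q(b,b)) ∨ ¬(∀c Q(c,c))
Move each ¬ inward, flipping quantifiers it crosses:
  (∀b ¬Q(b,b)) ∨ (∃c ¬Q(c,c))
All bound variables are already distinct, so no renaming is needed.
Extract every quantifier outward, since the variables are now distinct and don't occur free across branches:
  ∀b ∃c (¬Q(b,b) ∨ ¬Q(c,c))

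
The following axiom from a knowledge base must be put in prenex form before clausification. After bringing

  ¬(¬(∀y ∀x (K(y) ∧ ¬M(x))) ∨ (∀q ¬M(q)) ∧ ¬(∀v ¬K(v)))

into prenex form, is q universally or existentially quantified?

Drive negations inward (¬∀x A ≡ ∃x ¬A, ¬∃x A ≡ ∀x ¬A, De Morgan for ∧/∨):
  (∀y ∀x (K(y) ∧ ¬M(x))) ∧ ((∃q M(q)) ∨ (∀v ¬K(v)))
Extract every quantifier outward, since the variables are now distinct and don't occur free across branches:
  ∀y ∀x ∃q ∀v (K(y) ∧ ¬M(x) ∧ (M(q) ∨ ¬K(v)))
The quantifier ∀q sits under an odd number of negations, so it flips to ∃q.

existential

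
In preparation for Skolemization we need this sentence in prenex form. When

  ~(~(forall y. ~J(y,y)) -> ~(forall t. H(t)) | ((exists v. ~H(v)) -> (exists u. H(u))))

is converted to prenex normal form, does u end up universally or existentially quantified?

Eliminate → and ↔ using ¬ and ∨.
  ~(~~(forall y. ~J(y,y)) | ~(forall t. H(t)) | ~(exists v. ~H(v)) | (exists u. H(u)))
Push ¬ through the quantifiers and connectives to reach negation normal form:
  (exists y. J(y,y)) & (forall t. H(t)) & (exists v. ~H(v)) & (forall u. ~H(u))
Extract every quantifier outward, since the variables are now distinct and don't occur free across branches:
  exists y. forall t. exists v. forall u. (J(y,y) & H(t) & ~H(v) & ~H(u))
The quantifier exists u sits under an odd number of negations (counting the antecedent side of each →), so it flips to forall u.

universal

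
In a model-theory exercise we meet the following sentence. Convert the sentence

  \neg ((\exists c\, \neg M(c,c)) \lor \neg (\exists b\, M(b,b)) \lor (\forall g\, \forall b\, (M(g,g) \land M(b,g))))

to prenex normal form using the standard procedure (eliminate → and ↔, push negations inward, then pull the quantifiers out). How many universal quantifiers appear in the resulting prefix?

1

Move each ¬ inward, flipping quantifiers it crosses:
  (\forall c\, M(c,c)) \land (\exists b\, M(b,b)) \land (\exists g\, \exists b\, (\neg M(g,g) \lor \neg M(b,g)))
Rename bound variables to avoid capture: b↦w.
  (\forall c\, M(c,c)) \land (\exists b\, M(b,b)) \land (\exists g\, \exists w\, (\neg M(g,g) \lor \neg M(w,g)))
Extract every quantifier outward, since the variables are now distinct and don't occur free across branches:
  \forall c\, \exists b\, \exists g\, \exists w\, (M(c,c) \land M(b,b) \land (\neg M(g,g) \lor \neg M(w,g)))
The prefix is \forall c \exists b \exists g \exists w: 1 universal, 3 existential.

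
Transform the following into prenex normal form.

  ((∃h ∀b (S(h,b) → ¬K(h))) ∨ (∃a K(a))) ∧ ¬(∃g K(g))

Rewrite implications/biconditionals: A → B as ¬A ∨ B.
  ((∃h ∀b (¬S(h,b) ∨ ¬K(h))) ∨ (∃a K(a))) ∧ ¬(∃g K(g))
Move each ¬ inward, flipping quantifiers it crosses:
  ((∃h ∀b (¬S(h,b) ∨ ¬K(h))) ∨ (∃a K(a))) ∧ (∀g ¬K(g))
All bound variables are already distinct, so no renaming is needed.
Extract every quantifier outward, since the variables are now distinct and don't occur free across branches:
  ∃h ∀b ∃a ∀g ((¬S(h,b) ∨ ¬K(h) ∨ K(a)) ∧ ¬K(g))

∃h ∀b ∃a ∀g ((¬S(h,b) ∨ ¬K(h) ∨ K(a)) ∧ ¬K(g))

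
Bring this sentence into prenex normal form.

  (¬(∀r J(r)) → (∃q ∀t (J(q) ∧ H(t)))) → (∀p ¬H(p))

Eliminate → and ↔ using ¬ and ∨.
  ¬(¬¬(∀r J(r)) ∨ (∃q ∀t (J(q) ∧ H(t)))) ∨ (∀p ¬H(p))
Drive negations inward (¬∀x A ≡ ∃x ¬A, ¬∃x A ≡ ∀x ¬A, De Morgan for ∧/∨):
  (∃r ¬J(r)) ∧ (∀q ∃t (¬J(q) ∨ ¬H(t))) ∨ (∀p ¬H(p))
All bound variables are already distinct, so no renaming is needed.
Extract every quantifier outward, since the variables are now distinct and don't occur free across branches:
  ∃r ∀q ∃t ∀p (¬J(r) ∧ (¬J(q) ∨ ¬H(t)) ∨ ¬H(p))

∃r ∀q ∃t ∀p (¬J(r) ∧ (¬J(q) ∨ ¬H(t)) ∨ ¬H(p))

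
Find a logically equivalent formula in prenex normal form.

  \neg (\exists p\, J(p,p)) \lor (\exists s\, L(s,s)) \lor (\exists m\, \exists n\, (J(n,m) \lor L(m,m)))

Drive negations inward (¬∀x A ≡ ∃x ¬A, ¬∃x A ≡ ∀x ¬A, De Morgan for ∧/∨):
  (\forall p\, \neg J(p,p)) \lor (\exists s\, L(s,s)) \lor (\exists m\, \exists n\, (J(n,m) \lor L(m,m)))
All bound variables are already distinct, so no renaming is needed.
Finally move all quantifiers to the prefix:
  \forall p\, \exists s\, \exists m\, \exists n\, (\neg J(p,p) \lor L(s,s) \lor J(n,m) \lor L(m,m))

\forall p\, \exists s\, \exists m\, \exists n\, (\neg J(p,p) \lor L(s,s) \lor J(n,m) \lor L(m,m))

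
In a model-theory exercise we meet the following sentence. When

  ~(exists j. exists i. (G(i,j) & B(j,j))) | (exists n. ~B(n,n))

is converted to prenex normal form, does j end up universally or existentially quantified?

universal

Move each ¬ inward, flipping quantifiers it crosses:
  (forall j. forall i. (~G(i,j) | ~B(j,j))) | (exists n. ~B(n,n))
All bound variables are already distinct, so no renaming is needed.
Pull the quantifiers to the front (each side's bound variable is not free in the other side):
  forall j. forall i. exists n. (~G(i,j) | ~B(j,j) | ~B(n,n))
The quantifier exists j sits under an odd number of negations, so it flips to forall j.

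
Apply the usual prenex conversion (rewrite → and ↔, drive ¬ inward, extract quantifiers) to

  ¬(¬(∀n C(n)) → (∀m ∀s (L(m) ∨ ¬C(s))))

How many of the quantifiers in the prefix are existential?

First replace A → B with ¬A ∨ B.
  ¬(¬¬(∀n C(n)) ∨ (∀m ∀s (L(m) ∨ ¬C(s))))
Push ¬ through the quantifiers and connectives to reach negation normal form:
  (∃n ¬C(n)) ∧ (∃m ∃s (¬L(m) ∧ C(s)))
All bound variables are already distinct, so no renaming is needed.
Extract every quantifier outward, since the variables are now distinct and don't occur free across branches:
  ∃n ∃m ∃s (¬C(n) ∧ ¬L(m) ∧ C(s))
The prefix is ∃n ∃m ∃s: 0 universal, 3 existential.

3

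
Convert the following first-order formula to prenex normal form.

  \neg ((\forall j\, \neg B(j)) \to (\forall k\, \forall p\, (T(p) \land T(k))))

Rewrite implications/biconditionals: A → B as ¬A ∨ B.
  \neg (\neg (\forall j\, \neg B(j)) \lor (\forall k\, \forall p\, (T(p) \land T(k))))
Drive negations inward (¬∀x A ≡ ∃x ¬A, ¬∃x A ≡ ∀x ¬A, De Morgan for ∧/∨):
  (\forall j\, \neg B(j)) \land (\exists k\, \exists p\, (\neg T(p) \lor \neg T(k)))
All bound variables are already distinct, so no renaming is needed.
Pull the quantifiers to the front (each side's bound variable is not free in the other side):
  \forall j\, \exists k\, \exists p\, (\neg B(j) \land (\neg T(p) \lor \neg T(k)))

\forall j\, \exists k\, \exists p\, (\neg B(j) \land (\neg T(p) \lor \neg T(k)))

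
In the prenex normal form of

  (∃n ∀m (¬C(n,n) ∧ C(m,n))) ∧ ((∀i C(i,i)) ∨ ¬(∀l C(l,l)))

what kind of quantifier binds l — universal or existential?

existential

Move each ¬ inward, flipping quantifiers it crosses:
  (∃n ∀m (¬C(n,n) ∧ C(m,n))) ∧ ((∀i C(i,i)) ∨ (∃l ¬C(l,l)))
Finally move all quantifiers to the prefix:
  ∃n ∀m ∀i ∃l (¬C(n,n) ∧ C(m,n) ∧ (C(i,i) ∨ ¬C(l,l)))
The quantifier ∀l sits under an odd number of negations, so it flips to ∃l.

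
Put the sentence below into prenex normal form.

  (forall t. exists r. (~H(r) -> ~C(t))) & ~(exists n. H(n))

Rewrite implications/biconditionals: A → B as ¬A ∨ B.
  (forall t. exists r. (~~H(r) | ~C(t))) & ~(exists n. H(n))
Drive negations inward (¬∀x A ≡ ∃x ¬A, ¬∃x A ≡ ∀x ¬A, De Morgan for ∧/∨):
  (forall t. exists r. (H(r) | ~C(t))) & (forall n. ~H(n))
All bound variables are already distinct, so no renaming is needed.
Pull the quantifiers to the front (each side's bound variable is not free in the other side):
  forall t. exists r. forall n. ((H(r) | ~C(t)) & ~H(n))

forall t. exists r. forall n. ((H(r) | ~C(t)) & ~H(n))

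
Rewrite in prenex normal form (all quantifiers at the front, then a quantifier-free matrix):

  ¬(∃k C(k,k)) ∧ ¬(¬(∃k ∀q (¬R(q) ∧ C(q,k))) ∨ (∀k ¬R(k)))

Move each ¬ inward, flipping quantifiers it crosses:
  (∀k ¬C(k,k)) ∧ (∃k ∀q (¬R(q) ∧ C(q,k))) ∧ (∃k R(k))
Rename bound variables to avoid capture: k↦t, k↦v1.
  (∀k ¬C(k,k)) ∧ (∃t ∀q (¬R(q) ∧ C(q,t))) ∧ (∃v1 R(v1))
Pull the quantifiers to the front (each side's bound variable is not free in the other side):
  ∀k ∃t ∀q ∃v1 (¬C(k,k) ∧ ¬R(q) ∧ C(q,t) ∧ R(v1))

∀k ∃t ∀q ∃v1 (¬C(k,k) ∧ ¬R(q) ∧ C(q,t) ∧ R(v1))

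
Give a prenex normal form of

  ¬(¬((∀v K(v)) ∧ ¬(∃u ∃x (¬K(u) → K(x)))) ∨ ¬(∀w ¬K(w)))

∀v ∀u ∀x ∀w (K(v) ∧ ¬K(u) ∧ ¬K(x) ∧ ¬K(w))

First replace A → B with ¬A ∨ B.
  ¬(¬((∀v K(v)) ∧ ¬(∃u ∃x (¬¬K(u) ∨ K(x)))) ∨ ¬(∀w ¬K(w)))
Move each ¬ inward, flipping quantifiers it crosses:
  (∀v K(v)) ∧ (∀u ∀x (¬K(u) ∧ ¬K(x))) ∧ (∀w ¬K(w))
All bound variables are already distinct, so no renaming is needed.
Pull the quantifiers to the front (each side's bound variable is not free in the other side):
  ∀v ∀u ∀x ∀w (K(v) ∧ ¬K(u) ∧ ¬K(x) ∧ ¬K(w))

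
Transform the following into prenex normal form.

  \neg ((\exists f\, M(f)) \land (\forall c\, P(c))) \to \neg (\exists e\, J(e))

\exists f\, \forall c\, \forall e\, (M(f) \land P(c) \lor \neg J(e))

Rewrite implications/biconditionals: A → B as ¬A ∨ B.
  \neg \neg ((\exists f\, M(f)) \land (\forall c\, P(c))) \lor \neg (\exists e\, J(e))
Drive negations inward (¬∀x A ≡ ∃x ¬A, ¬∃x A ≡ ∀x ¬A, De Morgan for ∧/∨):
  (\exists f\, M(f)) \land (\forall c\, P(c)) \lor (\forall e\, \neg J(e))
Pull the quantifiers to the front (each side's bound variable is not free in the other side):
  \exists f\, \forall c\, \forall e\, (M(f) \land P(c) \lor \neg J(e))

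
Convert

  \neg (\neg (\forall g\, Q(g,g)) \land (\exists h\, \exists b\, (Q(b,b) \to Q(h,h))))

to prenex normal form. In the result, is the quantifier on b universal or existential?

universal

Rewrite implications/biconditionals: A → B as ¬A ∨ B.
  \neg (\neg (\forall g\, Q(g,g)) \land (\exists h\, \exists b\, (\neg Q(b,b) \lor Q(h,h))))
Push ¬ through the quantifiers and connectives to reach negation normal form:
  (\forall g\, Q(g,g)) \lor (\forall h\, \forall b\, (Q(b,b) \land \neg Q(h,h)))
All bound variables are already distinct, so no renaming is needed.
Finally move all quantifiers to the prefix:
  \forall g\, \forall h\, \forall b\, (Q(g,g) \lor Q(b,b) \land \neg Q(h,h))
The quantifier \exists b sits under an odd number of negations (counting the antecedent side of each →), so it flips to \forall b.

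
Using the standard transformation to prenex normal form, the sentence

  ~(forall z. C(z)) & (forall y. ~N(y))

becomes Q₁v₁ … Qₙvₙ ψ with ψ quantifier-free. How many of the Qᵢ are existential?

Push ¬ through the quantifiers and connectives to reach negation normal form:
  (exists z. ~C(z)) & (forall y. ~N(y))
Pull the quantifiers to the front (each side's bound variable is not free in the other side):
  exists z. forall y. (~C(z) & ~N(y))
The prefix is exists z forall y: 1 universal, 1 existential.

1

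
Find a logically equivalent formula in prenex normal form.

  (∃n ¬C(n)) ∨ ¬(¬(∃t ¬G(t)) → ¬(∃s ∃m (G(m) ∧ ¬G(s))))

∃n ∀t ∃s ∃m (¬C(n) ∨ G(t) ∧ G(m) ∧ ¬G(s))

First replace A → B with ¬A ∨ B.
  (∃n ¬C(n)) ∨ ¬(¬¬(∃t ¬G(t)) ∨ ¬(∃s ∃m (G(m) ∧ ¬G(s))))
Drive negations inward (¬∀x A ≡ ∃x ¬A, ¬∃x A ≡ ∀x ¬A, De Morgan for ∧/∨):
  (∃n ¬C(n)) ∨ (∀t G(t)) ∧ (∃s ∃m (G(m) ∧ ¬G(s)))
All bound variables are already distinct, so no renaming is needed.
Finally move all quantifiers to the prefix:
  ∃n ∀t ∃s ∃m (¬C(n) ∨ G(t) ∧ G(m) ∧ ¬G(s))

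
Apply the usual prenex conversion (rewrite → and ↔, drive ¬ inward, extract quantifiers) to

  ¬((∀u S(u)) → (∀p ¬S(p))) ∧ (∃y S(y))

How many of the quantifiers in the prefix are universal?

1

Rewrite implications/biconditionals: A → B as ¬A ∨ B.
  ¬(¬(∀u S(u)) ∨ (∀p ¬S(p))) ∧ (∃y S(y))
Push ¬ through the quantifiers and connectives to reach negation normal form:
  (∀u S(u)) ∧ (∃p S(p)) ∧ (∃y S(y))
Finally move all quantifiers to the prefix:
  ∀u ∃p ∃y (S(u) ∧ S(p) ∧ S(y))
The prefix is ∀u ∃p ∃y: 1 universal, 2 existential.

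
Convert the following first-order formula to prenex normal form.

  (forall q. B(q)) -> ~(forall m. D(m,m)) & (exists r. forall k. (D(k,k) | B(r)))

exists q. exists m. exists r. forall k. (~B(q) | ~D(m,m) & (D(k,k) | B(r)))

Rewrite implications/biconditionals: A → B as ¬A ∨ B.
  ~(forall q. B(q)) | ~(forall m. D(m,m)) & (exists r. forall k. (D(k,k) | B(r)))
Push ¬ through the quantifiers and connectives to reach negation normal form:
  (exists q. ~B(q)) | (exists m. ~D(m,m)) & (exists r. forall k. (D(k,k) | B(r)))
All bound variables are already distinct, so no renaming is needed.
Finally move all quantifiers to the prefix:
  exists q. exists m. exists r. forall k. (~B(q) | ~D(m,m) & (D(k,k) | B(r)))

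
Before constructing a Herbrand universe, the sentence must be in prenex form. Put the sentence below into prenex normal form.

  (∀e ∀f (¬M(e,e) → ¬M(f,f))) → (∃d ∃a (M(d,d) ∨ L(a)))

Eliminate → and ↔ using ¬ and ∨.
  ¬(∀e ∀f (¬¬M(e,e) ∨ ¬M(f,f))) ∨ (∃d ∃a (M(d,d) ∨ L(a)))
Move each ¬ inward, flipping quantifiers it crosses:
  (∃e ∃f (¬M(e,e) ∧ M(f,f))) ∨ (∃d ∃a (M(d,d) ∨ L(a)))
All bound variables are already distinct, so no renaming is needed.
Finally move all quantifiers to the prefix:
  ∃e ∃f ∃d ∃a (¬M(e,e) ∧ M(f,f) ∨ M(d,d) ∨ L(a))

∃e ∃f ∃d ∃a (¬M(e,e) ∧ M(f,f) ∨ M(d,d) ∨ L(a))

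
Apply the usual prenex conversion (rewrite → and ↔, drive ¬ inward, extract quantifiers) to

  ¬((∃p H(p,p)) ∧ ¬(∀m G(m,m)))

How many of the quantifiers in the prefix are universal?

Push ¬ through the quantifiers and connectives to reach negation normal form:
  (∀p ¬H(p,p)) ∨ (∀m G(m,m))
All bound variables are already distinct, so no renaming is needed.
Pull the quantifiers to the front (each side's bound variable is not free in the other side):
  ∀p ∀m (¬H(p,p) ∨ G(m,m))
The prefix is ∀p ∀m: 2 universal, 0 existential.

2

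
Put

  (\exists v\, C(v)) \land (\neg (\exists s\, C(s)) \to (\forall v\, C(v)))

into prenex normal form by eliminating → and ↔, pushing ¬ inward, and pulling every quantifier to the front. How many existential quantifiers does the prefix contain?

Eliminate → and ↔ using ¬ and ∨.
  (\exists v\, C(v)) \land (\neg \neg (\exists s\, C(s)) \lor (\forall v\, C(v)))
Move each ¬ inward, flipping quantifiers it crosses:
  (\exists v\, C(v)) \land ((\exists s\, C(s)) \lor (\forall v\, C(v)))
Rename bound variables to avoid capture: v↦b.
  (\exists v\, C(v)) \land ((\exists s\, C(s)) \lor (\forall b\, C(b)))
Finally move all quantifiers to the prefix:
  \exists v\, \exists s\, \forall b\, (C(v) \land (C(s) \lor C(b)))
The prefix is \exists v \exists s \forall b: 1 universal, 2 existential.

2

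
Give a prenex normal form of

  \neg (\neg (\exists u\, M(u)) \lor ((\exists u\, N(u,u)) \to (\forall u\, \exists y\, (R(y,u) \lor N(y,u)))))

Eliminate → and ↔ using ¬ and ∨.
  \neg (\neg (\exists u\, M(u)) \lor \neg (\exists u\, N(u,u)) \lor (\forall u\, \exists y\, (R(y,u) \lor N(y,u))))
Move each ¬ inward, flipping quantifiers it crosses:
  (\exists u\, M(u)) \land (\exists u\, N(u,u)) \land (\exists u\, \forall y\, (\neg R(y,u) \land \neg N(y,u)))
Rename bound variables to avoid capture: u↦u1, u↦c.
  (\exists u\, M(u)) \land (\exists u1\, N(u1,u1)) \land (\exists c\, \forall y\, (\neg R(y,c) \land \neg N(y,c)))
Pull the quantifiers to the front (each side's bound variable is not free in the other side):
  \exists u\, \exists u1\, \exists c\, \forall y\, (M(u) \land N(u1,u1) \land \neg R(y,c) \land \neg N(y,c))

\exists u\, \exists u1\, \exists c\, \forall y\, (M(u) \land N(u1,u1) \land \neg R(y,c) \land \neg N(y,c))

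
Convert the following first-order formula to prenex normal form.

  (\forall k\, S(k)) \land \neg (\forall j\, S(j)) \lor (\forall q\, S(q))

Drive negations inward (¬∀x A ≡ ∃x ¬A, ¬∃x A ≡ ∀x ¬A, De Morgan for ∧/∨):
  (\forall k\, S(k)) \land (\exists j\, \neg S(j)) \lor (\forall q\, S(q))
Pull the quantifiers to the front (each side's bound variable is not free in the other side):
  \forall k\, \exists j\, \forall q\, (S(k) \land \neg S(j) \lor S(q))

\forall k\, \exists j\, \forall q\, (S(k) \land \neg S(j) \lor S(q))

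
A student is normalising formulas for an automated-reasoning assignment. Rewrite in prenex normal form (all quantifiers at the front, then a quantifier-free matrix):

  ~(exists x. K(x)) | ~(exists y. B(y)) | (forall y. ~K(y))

Drive negations inward (¬∀x A ≡ ∃x ¬A, ¬∃x A ≡ ∀x ¬A, De Morgan for ∧/∨):
  (forall x. ~K(x)) | (forall y. ~B(y)) | (forall y. ~K(y))
Standardize variables apart so no two quantifiers bind the same name: y↦v.
  (forall x. ~K(x)) | (forall y. ~B(y)) | (forall v. ~K(v))
Finally move all quantifiers to the prefix:
  forall x. forall y. forall v. (~K(x) | ~B(y) | ~K(v))

forall x. forall y. forall v. (~K(x) | ~B(y) | ~K(v))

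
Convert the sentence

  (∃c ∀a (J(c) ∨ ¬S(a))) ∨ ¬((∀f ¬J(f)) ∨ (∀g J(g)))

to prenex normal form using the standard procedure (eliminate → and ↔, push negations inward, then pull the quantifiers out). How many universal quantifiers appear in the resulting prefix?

Push ¬ through the quantifiers and connectives to reach negation normal form:
  (∃c ∀a (J(c) ∨ ¬S(a))) ∨ (∃f J(f)) ∧ (∃g ¬J(g))
All bound variables are already distinct, so no renaming is needed.
Extract every quantifier outward, since the variables are now distinct and don't occur free across branches:
  ∃c ∀a ∃f ∃g (J(c) ∨ ¬S(a) ∨ J(f) ∧ ¬J(g))
The prefix is ∃c ∀a ∃f ∃g: 1 universal, 3 existential.

1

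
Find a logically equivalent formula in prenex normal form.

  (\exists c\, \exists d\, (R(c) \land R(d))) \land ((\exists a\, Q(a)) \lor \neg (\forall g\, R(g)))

Push ¬ through the quantifiers and connectives to reach negation normal form:
  (\exists c\, \exists d\, (R(c) \land R(d))) \land ((\exists a\, Q(a)) \lor (\exists g\, \neg R(g)))
Pull the quantifiers to the front (each side's bound variable is not free in the other side):
  \exists c\, \exists d\, \exists a\, \exists g\, (R(c) \land R(d) \land (Q(a) \lor \neg R(g)))

\exists c\, \exists d\, \exists a\, \exists g\, (R(c) \land R(d) \land (Q(a) \lor \neg R(g)))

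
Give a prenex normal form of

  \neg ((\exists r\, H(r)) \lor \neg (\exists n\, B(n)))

Push ¬ through the quantifiers and connectives to reach negation normal form:
  (\forall r\, \neg H(r)) \land (\exists n\, B(n))
All bound variables are already distinct, so no renaming is needed.
Finally move all quantifiers to the prefix:
  \forall r\, \exists n\, (\neg H(r) \land B(n))

\forall r\, \exists n\, (\neg H(r) \land B(n))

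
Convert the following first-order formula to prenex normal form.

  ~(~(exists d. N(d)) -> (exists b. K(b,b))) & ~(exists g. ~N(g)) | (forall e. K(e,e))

First replace A → B with ¬A ∨ B.
  ~(~~(exists d. N(d)) | (exists b. K(b,b))) & ~(exists g. ~N(g)) | (forall e. K(e,e))
Push ¬ through the quantifiers and connectives to reach negation normal form:
  (forall d. ~N(d)) & (forall b. ~K(b,b)) & (forall g. N(g)) | (forall e. K(e,e))
All bound variables are already distinct, so no renaming is needed.
Finally move all quantifiers to the prefix:
  forall d. forall b. forall g. forall e. (~N(d) & ~K(b,b) & N(g) | K(e,e))

forall d. forall b. forall g. forall e. (~N(d) & ~K(b,b) & N(g) | K(e,e))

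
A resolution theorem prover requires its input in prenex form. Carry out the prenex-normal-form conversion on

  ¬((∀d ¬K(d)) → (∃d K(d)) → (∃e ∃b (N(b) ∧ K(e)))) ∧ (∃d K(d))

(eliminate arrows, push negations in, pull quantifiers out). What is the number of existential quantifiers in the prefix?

2

Rewrite implications/biconditionals: A → B as ¬A ∨ B.
  ¬(¬(∀d ¬K(d)) ∨ ¬(∃d K(d)) ∨ (∃e ∃b (N(b) ∧ K(e)))) ∧ (∃d K(d))
Push ¬ through the quantifiers and connectives to reach negation normal form:
  (∀d ¬K(d)) ∧ (∃d K(d)) ∧ (∀e ∀b (¬N(b) ∨ ¬K(e))) ∧ (∃d K(d))
Give each quantifier a distinct variable: d↦x1, d↦t.
  (∀d ¬K(d)) ∧ (∃x1 K(x1)) ∧ (∀e ∀b (¬N(b) ∨ ¬K(e))) ∧ (∃t K(t))
Pull the quantifiers to the front (each side's bound variable is not free in the other side):
  ∀d ∃x1 ∀e ∀b ∃t (¬K(d) ∧ K(x1) ∧ (¬N(b) ∨ ¬K(e)) ∧ K(t))
The prefix is ∀d ∃x1 ∀e ∀b ∃t: 3 universal, 2 existential.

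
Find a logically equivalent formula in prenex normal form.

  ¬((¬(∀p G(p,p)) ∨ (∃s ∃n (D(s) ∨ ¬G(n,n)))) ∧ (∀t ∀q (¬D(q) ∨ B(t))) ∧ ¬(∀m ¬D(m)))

Drive negations inward (¬∀x A ≡ ∃x ¬A, ¬∃x A ≡ ∀x ¬A, De Morgan for ∧/∨):
  (∀p G(p,p)) ∧ (∀s ∀n (¬D(s) ∧ G(n,n))) ∨ (∃t ∃q (D(q) ∧ ¬B(t))) ∨ (∀m ¬D(m))
All bound variables are already distinct, so no renaming is needed.
Extract every quantifier outward, since the variables are now distinct and don't occur free across branches:
  ∀p ∀s ∀n ∃t ∃q ∀m (G(p,p) ∧ ¬D(s) ∧ G(n,n) ∨ D(q) ∧ ¬B(t) ∨ ¬D(m))

∀p ∀s ∀n ∃t ∃q ∀m (G(p,p) ∧ ¬D(s) ∧ G(n,n) ∨ D(q) ∧ ¬B(t) ∨ ¬D(m))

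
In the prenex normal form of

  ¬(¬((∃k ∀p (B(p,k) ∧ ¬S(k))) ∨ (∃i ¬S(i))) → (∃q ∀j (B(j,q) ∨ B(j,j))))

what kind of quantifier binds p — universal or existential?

existential

Rewrite implications/biconditionals: A → B as ¬A ∨ B.
  ¬(¬¬((∃k ∀p (B(p,k) ∧ ¬S(k))) ∨ (∃i ¬S(i))) ∨ (∃q ∀j (B(j,q) ∨ B(j,j))))
Push ¬ through the quantifiers and connectives to reach negation normal form:
  (∀k ∃p (¬B(p,k) ∨ S(k))) ∧ (∀i S(i)) ∧ (∀q ∃j (¬B(j,q) ∧ ¬B(j,j)))
All bound variables are already distinct, so no renaming is needed.
Extract every quantifier outward, since the variables are now distinct and don't occur free across branches:
  ∀k ∃p ∀i ∀q ∃j ((¬B(p,k) ∨ S(k)) ∧ S(i) ∧ ¬B(j,q) ∧ ¬B(j,j))
The quantifier ∀p sits under an odd number of negations (counting the antecedent side of each →), so it flips to ∃p.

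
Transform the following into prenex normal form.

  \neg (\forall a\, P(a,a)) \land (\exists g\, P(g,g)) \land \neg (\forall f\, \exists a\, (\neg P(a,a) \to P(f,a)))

\exists a\, \exists g\, \exists f\, \forall z1\, (\neg P(a,a) \land P(g,g) \land \neg P(z1,z1) \land \neg P(f,z1))

First replace A → B with ¬A ∨ B.
  \neg (\forall a\, P(a,a)) \land (\exists g\, P(g,g)) \land \neg (\forall f\, \exists a\, (\neg \neg P(a,a) \lor P(f,a)))
Push ¬ through the quantifiers and connectives to reach negation normal form:
  (\exists a\, \neg P(a,a)) \land (\exists g\, P(g,g)) \land (\exists f\, \forall a\, (\neg P(a,a) \land \neg P(f,a)))
Rename bound variables to avoid capture: a↦z1.
  (\exists a\, \neg P(a,a)) \land (\exists g\, P(g,g)) \land (\exists f\, \forall z1\, (\neg P(z1,z1) \land \neg P(f,z1)))
Extract every quantifier outward, since the variables are now distinct and don't occur free across branches:
  \exists a\, \exists g\, \exists f\, \forall z1\, (\neg P(a,a) \land P(g,g) \land \neg P(z1,z1) \land \neg P(f,z1))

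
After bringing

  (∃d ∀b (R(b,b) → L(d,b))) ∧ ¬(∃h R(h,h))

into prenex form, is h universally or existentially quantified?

Rewrite implications/biconditionals: A → B as ¬A ∨ B.
  (∃d ∀b (¬R(b,b) ∨ L(d,b))) ∧ ¬(∃h R(h,h))
Drive negations inward (¬∀x A ≡ ∃x ¬A, ¬∃x A ≡ ∀x ¬A, De Morgan for ∧/∨):
  (∃d ∀b (¬R(b,b) ∨ L(d,b))) ∧ (∀h ¬R(h,h))
All bound variables are already distinct, so no renaming is needed.
Finally move all quantifiers to the prefix:
  ∃d ∀b ∀h ((¬R(b,b) ∨ L(d,b)) ∧ ¬R(h,h))
The quantifier ∃h sits under an odd number of negations (counting the antecedent side of each →), so it flips to ∀h.

universal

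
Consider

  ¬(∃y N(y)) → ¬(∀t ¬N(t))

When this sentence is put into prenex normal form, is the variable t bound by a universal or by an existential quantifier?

First replace A → B with ¬A ∨ B.
  ¬¬(∃y N(y)) ∨ ¬(∀t ¬N(t))
Move each ¬ inward, flipping quantifiers it crosses:
  (∃y N(y)) ∨ (∃t N(t))
Finally move all quantifiers to the prefix:
  ∃y ∃t (N(y) ∨ N(t))
The quantifier ∀t sits under an odd number of negations (counting the antecedent side of each →), so it flips to ∃t.

existential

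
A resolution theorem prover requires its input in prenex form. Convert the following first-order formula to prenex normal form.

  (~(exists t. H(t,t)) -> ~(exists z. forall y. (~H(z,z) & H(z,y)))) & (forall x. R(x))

exists t. forall z. exists y. forall x. ((H(t,t) | H(z,z) | ~H(z,y)) & R(x))

First replace A → B with ¬A ∨ B.
  (~~(exists t. H(t,t)) | ~(exists z. forall y. (~H(z,z) & H(z,y)))) & (forall x. R(x))
Drive negations inward (¬∀x A ≡ ∃x ¬A, ¬∃x A ≡ ∀x ¬A, De Morgan for ∧/∨):
  ((exists t. H(t,t)) | (forall z. exists y. (H(z,z) | ~H(z,y)))) & (forall x. R(x))
All bound variables are already distinct, so no renaming is needed.
Finally move all quantifiers to the prefix:
  exists t. forall z. exists y. forall x. ((H(t,t) | H(z,z) | ~H(z,y)) & R(x))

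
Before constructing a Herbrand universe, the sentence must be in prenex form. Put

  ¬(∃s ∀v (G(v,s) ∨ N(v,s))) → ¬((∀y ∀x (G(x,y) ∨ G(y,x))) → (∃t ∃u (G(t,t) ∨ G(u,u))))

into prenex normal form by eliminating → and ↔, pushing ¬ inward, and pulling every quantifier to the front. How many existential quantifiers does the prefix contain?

1

First replace A → B with ¬A ∨ B.
  ¬¬(∃s ∀v (G(v,s) ∨ N(v,s))) ∨ ¬(¬(∀y ∀x (G(x,y) ∨ G(y,x))) ∨ (∃t ∃u (G(t,t) ∨ G(u,u))))
Drive negations inward (¬∀x A ≡ ∃x ¬A, ¬∃x A ≡ ∀x ¬A, De Morgan for ∧/∨):
  (∃s ∀v (G(v,s) ∨ N(v,s))) ∨ (∀y ∀x (G(x,y) ∨ G(y,x))) ∧ (∀t ∀u (¬G(t,t) ∧ ¬G(u,u)))
All bound variables are already distinct, so no renaming is needed.
Finally move all quantifiers to the prefix:
  ∃s ∀v ∀y ∀x ∀t ∀u (G(v,s) ∨ N(v,s) ∨ (G(x,y) ∨ G(y,x)) ∧ ¬G(t,t) ∧ ¬G(u,u))
The prefix is ∃s ∀v ∀y ∀x ∀t ∀u: 5 universal, 1 existential.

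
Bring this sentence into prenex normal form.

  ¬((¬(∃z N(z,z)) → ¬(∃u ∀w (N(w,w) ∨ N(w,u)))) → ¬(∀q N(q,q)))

First replace A → B with ¬A ∨ B.
  ¬(¬(¬¬(∃z N(z,z)) ∨ ¬(∃u ∀w (N(w,w) ∨ N(w,u)))) ∨ ¬(∀q N(q,q)))
Push ¬ through the quantifiers and connectives to reach negation normal form:
  ((∃z N(z,z)) ∨ (∀u ∃w (¬N(w,w) ∧ ¬N(w,u)))) ∧ (∀q N(q,q))
Finally move all quantifiers to the prefix:
  ∃z ∀u ∃w ∀q ((N(z,z) ∨ ¬N(w,w) ∧ ¬N(w,u)) ∧ N(q,q))

∃z ∀u ∃w ∀q ((N(z,z) ∨ ¬N(w,w) ∧ ¬N(w,u)) ∧ N(q,q))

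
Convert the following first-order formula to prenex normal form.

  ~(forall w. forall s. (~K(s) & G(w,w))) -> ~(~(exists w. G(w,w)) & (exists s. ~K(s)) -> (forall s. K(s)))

First replace A → B with ¬A ∨ B.
  ~~(forall w. forall s. (~K(s) & G(w,w))) | ~(~(~(exists w. G(w,w)) & (exists s. ~K(s))) | (forall s. K(s)))
Drive negations inward (¬∀x A ≡ ∃x ¬A, ¬∃x A ≡ ∀x ¬A, De Morgan for ∧/∨):
  (forall w. forall s. (~K(s) & G(w,w))) | (forall w. ~G(w,w)) & (exists s. ~K(s)) & (exists s. ~K(s))
Rename bound variables to avoid capture: w↦v, s↦b, s↦x.
  (forall w. forall s. (~K(s) & G(w,w))) | (forall v. ~G(v,v)) & (exists b. ~K(b)) & (exists x. ~K(x))
Pull the quantifiers to the front (each side's bound variable is not free in the other side):
  forall w. forall s. forall v. exists b. exists x. (~K(s) & G(w,w) | ~G(v,v) & ~K(b) & ~K(x))

forall w. forall s. forall v. exists b. exists x. (~K(s) & G(w,w) | ~G(v,v) & ~K(b) & ~K(x))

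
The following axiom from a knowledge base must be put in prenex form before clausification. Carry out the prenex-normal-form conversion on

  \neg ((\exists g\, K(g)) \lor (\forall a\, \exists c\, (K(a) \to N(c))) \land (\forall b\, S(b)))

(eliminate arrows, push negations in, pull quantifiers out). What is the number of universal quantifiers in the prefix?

2

Rewrite implications/biconditionals: A → B as ¬A ∨ B.
  \neg ((\exists g\, K(g)) \lor (\forall a\, \exists c\, (\neg K(a) \lor N(c))) \land (\forall b\, S(b)))
Drive negations inward (¬∀x A ≡ ∃x ¬A, ¬∃x A ≡ ∀x ¬A, De Morgan for ∧/∨):
  (\forall g\, \neg K(g)) \land ((\exists a\, \forall c\, (K(a) \land \neg N(c))) \lor (\exists b\, \neg S(b)))
Extract every quantifier outward, since the variables are now distinct and don't occur free across branches:
  \forall g\, \exists a\, \forall c\, \exists b\, (\neg K(g) \land (K(a) \land \neg N(c) \lor \neg S(b)))
The prefix is \forall g \exists a \forall c \exists b: 2 universal, 2 existential.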